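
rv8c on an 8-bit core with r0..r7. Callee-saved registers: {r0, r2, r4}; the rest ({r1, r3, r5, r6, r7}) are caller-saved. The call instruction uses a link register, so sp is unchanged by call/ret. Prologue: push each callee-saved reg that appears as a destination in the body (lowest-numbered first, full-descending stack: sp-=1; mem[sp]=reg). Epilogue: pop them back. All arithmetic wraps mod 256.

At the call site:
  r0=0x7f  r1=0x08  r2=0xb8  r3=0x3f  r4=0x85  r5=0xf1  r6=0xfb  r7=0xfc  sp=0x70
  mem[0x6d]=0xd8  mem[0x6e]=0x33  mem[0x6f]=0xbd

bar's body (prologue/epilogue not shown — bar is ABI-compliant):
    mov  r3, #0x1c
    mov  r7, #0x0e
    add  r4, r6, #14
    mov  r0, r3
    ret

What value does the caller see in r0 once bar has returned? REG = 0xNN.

prologue: push r0 → mem[0x6f]=0x7f, sp=0x6f
prologue: push r4 → mem[0x6e]=0x85, sp=0x6e
body[0] mov  r3, #0x1c → r3=0x1c
body[1] mov  r7, #0x0e → r7=0x0e
body[2] add  r4, r6, #14 → r4=0x09
body[3] mov  r0, r3 → r0=0x1c
epilogue: pop r4=0x85, sp=0x6f
epilogue: pop r0=0x7f, sp=0x70
r0 is callee-saved → restored

REG = 0x7f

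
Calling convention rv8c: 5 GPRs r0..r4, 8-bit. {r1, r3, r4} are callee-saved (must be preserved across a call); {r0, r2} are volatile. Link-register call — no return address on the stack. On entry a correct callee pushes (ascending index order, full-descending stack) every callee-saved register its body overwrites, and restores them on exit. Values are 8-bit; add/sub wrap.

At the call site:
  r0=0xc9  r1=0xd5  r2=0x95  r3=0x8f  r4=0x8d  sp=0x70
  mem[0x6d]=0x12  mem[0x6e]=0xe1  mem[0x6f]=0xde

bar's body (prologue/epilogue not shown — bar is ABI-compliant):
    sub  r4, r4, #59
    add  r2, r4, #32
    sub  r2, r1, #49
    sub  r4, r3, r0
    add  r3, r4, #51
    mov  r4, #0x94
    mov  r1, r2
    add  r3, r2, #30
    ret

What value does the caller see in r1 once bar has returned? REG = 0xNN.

prologue: push r1 -> mem[0x6f]=0xd5, sp=0x6f
prologue: push r3 -> mem[0x6e]=0x8f, sp=0x6e
prologue: push r4 -> mem[0x6d]=0x8d, sp=0x6d
body[0] sub  r4, r4, #59 -> r4=0x52
body[1] add  r2, r4, #32 -> r2=0x72
body[2] sub  r2, r1, #49 -> r2=0xa4
body[3] sub  r4, r3, r0 -> r4=0xc6
body[4] add  r3, r4, #51 -> r3=0xf9
body[5] mov  r4, #0x94 -> r4=0x94
body[6] mov  r1, r2 -> r1=0xa4
body[7] add  r3, r2, #30 -> r3=0xc2
epilogue: pop r4=0x8d, sp=0x6e
epilogue: pop r3=0x8f, sp=0x6f
epilogue: pop r1=0xd5, sp=0x70
r1 is callee-saved -> restored

REG = 0xd5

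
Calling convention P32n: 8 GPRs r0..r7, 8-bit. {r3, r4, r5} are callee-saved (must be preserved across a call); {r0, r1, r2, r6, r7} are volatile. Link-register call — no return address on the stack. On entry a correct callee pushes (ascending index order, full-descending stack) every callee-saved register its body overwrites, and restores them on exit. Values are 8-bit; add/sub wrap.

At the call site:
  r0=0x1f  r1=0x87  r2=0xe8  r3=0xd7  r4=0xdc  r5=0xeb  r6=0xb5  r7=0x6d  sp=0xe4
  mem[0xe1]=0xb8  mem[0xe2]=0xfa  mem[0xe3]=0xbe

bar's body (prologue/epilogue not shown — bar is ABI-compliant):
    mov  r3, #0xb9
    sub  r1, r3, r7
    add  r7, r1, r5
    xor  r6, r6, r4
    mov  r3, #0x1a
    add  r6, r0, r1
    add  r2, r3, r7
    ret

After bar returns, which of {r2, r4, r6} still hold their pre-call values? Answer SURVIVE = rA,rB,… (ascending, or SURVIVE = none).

prologue: push r3 -> mem[0xe3]=0xd7, sp=0xe3
body[0] mov  r3, #0xb9 -> r3=0xb9
body[1] sub  r1, r3, r7 -> r1=0x4c
body[2] add  r7, r1, r5 -> r7=0x37
body[3] xor  r6, r6, r4 -> r6=0x69
body[4] mov  r3, #0x1a -> r3=0x1a
body[5] add  r6, r0, r1 -> r6=0x6b
body[6] add  r2, r3, r7 -> r2=0x51
epilogue: pop r3=0xd7, sp=0xe4
r2: caller-saved, written=True
r4: callee-saved, written=False
r6: caller-saved, written=True

SURVIVE = r4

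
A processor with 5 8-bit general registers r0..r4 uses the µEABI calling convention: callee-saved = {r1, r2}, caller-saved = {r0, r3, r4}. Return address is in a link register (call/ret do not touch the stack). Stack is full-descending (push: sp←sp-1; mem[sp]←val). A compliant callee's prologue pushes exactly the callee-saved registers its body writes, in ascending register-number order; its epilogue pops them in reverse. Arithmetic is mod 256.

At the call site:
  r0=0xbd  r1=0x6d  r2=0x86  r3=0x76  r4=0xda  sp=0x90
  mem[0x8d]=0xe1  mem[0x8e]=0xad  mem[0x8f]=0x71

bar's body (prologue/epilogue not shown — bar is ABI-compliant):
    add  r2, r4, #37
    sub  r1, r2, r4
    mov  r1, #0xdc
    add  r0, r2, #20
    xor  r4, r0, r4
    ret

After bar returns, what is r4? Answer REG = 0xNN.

REG = 0xc9

prologue: push r1 -> mem[0x8f]=0x6d, sp=0x8f
prologue: push r2 -> mem[0x8e]=0x86, sp=0x8e
body[0] add  r2, r4, #37 -> r2=0xff
body[1] sub  r1, r2, r4 -> r1=0x25
body[2] mov  r1, #0xdc -> r1=0xdc
body[3] add  r0, r2, #20 -> r0=0x13
body[4] xor  r4, r0, r4 -> r4=0xc9
epilogue: pop r2=0x86, sp=0x8f
epilogue: pop r1=0x6d, sp=0x90
r4 is caller-saved -> body value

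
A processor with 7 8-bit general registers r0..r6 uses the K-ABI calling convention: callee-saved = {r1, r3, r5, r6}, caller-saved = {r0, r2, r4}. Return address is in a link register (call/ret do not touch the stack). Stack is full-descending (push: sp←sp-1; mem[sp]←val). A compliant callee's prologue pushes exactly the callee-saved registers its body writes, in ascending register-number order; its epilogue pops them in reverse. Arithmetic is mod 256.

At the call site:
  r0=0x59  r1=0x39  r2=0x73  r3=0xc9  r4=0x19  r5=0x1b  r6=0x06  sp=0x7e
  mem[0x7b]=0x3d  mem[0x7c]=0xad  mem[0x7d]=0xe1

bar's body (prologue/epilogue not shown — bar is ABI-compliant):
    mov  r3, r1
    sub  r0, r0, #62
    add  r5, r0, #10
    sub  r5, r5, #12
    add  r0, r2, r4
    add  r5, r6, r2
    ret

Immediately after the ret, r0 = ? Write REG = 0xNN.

REG = 0x8c

prologue: push r3 -> mem[0x7d]=0xc9, sp=0x7d
prologue: push r5 -> mem[0x7c]=0x1b, sp=0x7c
body[0] mov  r3, r1 -> r3=0x39
body[1] sub  r0, r0, #62 -> r0=0x1b
body[2] add  r5, r0, #10 -> r5=0x25
body[3] sub  r5, r5, #12 -> r5=0x19
body[4] add  r0, r2, r4 -> r0=0x8c
body[5] add  r5, r6, r2 -> r5=0x79
epilogue: pop r5=0x1b, sp=0x7d
epilogue: pop r3=0xc9, sp=0x7e
r0 is caller-saved -> body value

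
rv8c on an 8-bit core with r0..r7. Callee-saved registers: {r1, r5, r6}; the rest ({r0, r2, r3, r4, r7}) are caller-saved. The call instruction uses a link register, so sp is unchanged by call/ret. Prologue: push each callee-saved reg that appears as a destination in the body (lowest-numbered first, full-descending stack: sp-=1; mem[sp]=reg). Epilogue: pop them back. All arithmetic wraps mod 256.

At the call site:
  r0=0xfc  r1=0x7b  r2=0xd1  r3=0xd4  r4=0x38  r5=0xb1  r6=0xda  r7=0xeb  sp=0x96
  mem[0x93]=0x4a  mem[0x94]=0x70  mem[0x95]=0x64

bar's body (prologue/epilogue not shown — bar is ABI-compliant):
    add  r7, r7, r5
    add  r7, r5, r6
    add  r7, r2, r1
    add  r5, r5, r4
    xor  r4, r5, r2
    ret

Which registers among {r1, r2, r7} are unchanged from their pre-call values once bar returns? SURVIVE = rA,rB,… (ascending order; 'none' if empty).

prologue: push r5 → mem[0x95]=0xb1, sp=0x95
body[0] add  r7, r7, r5 → r7=0x9c
body[1] add  r7, r5, r6 → r7=0x8b
body[2] add  r7, r2, r1 → r7=0x4c
body[3] add  r5, r5, r4 → r5=0xe9
body[4] xor  r4, r5, r2 → r4=0x38
epilogue: pop r5=0xb1, sp=0x96
r1: callee-saved, written=False
r2: caller-saved, written=False
r7: caller-saved, written=True

SURVIVE = r1,r2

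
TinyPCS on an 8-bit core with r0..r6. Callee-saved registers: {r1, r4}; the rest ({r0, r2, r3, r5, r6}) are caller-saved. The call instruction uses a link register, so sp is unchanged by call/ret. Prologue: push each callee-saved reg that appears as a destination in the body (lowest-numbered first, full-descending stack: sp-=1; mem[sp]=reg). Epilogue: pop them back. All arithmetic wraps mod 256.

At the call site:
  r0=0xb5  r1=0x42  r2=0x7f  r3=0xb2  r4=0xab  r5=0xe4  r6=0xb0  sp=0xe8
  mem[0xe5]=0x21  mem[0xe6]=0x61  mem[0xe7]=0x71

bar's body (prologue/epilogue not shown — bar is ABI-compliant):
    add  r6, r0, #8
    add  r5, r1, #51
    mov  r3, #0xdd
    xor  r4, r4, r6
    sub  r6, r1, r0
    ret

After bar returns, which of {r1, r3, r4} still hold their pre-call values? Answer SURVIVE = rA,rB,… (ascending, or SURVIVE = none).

prologue: push r4 -> mem[0xe7]=0xab, sp=0xe7
body[0] add  r6, r0, #8 -> r6=0xbd
body[1] add  r5, r1, #51 -> r5=0x75
body[2] mov  r3, #0xdd -> r3=0xdd
body[3] xor  r4, r4, r6 -> r4=0x16
body[4] sub  r6, r1, r0 -> r6=0x8d
epilogue: pop r4=0xab, sp=0xe8
r1: callee-saved, written=False
r3: caller-saved, written=True
r4: callee-saved, written=True

SURVIVE = r1,r4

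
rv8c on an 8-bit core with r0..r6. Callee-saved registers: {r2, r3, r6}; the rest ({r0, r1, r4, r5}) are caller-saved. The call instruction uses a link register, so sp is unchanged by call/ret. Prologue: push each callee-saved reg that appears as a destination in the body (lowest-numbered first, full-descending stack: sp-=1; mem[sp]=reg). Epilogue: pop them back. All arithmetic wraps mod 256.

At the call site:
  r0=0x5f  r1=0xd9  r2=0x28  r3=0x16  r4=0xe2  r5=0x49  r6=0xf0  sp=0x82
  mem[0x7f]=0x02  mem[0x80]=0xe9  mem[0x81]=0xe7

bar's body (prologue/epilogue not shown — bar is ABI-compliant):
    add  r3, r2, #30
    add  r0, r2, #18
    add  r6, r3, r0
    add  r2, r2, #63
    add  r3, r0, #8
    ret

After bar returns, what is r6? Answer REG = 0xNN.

REG = 0xf0

prologue: push r2 -> mem[0x81]=0x28, sp=0x81
prologue: push r3 -> mem[0x80]=0x16, sp=0x80
prologue: push r6 -> mem[0x7f]=0xf0, sp=0x7f
body[0] add  r3, r2, #30 -> r3=0x46
body[1] add  r0, r2, #18 -> r0=0x3a
body[2] add  r6, r3, r0 -> r6=0x80
body[3] add  r2, r2, #63 -> r2=0x67
body[4] add  r3, r0, #8 -> r3=0x42
epilogue: pop r6=0xf0, sp=0x80
epilogue: pop r3=0x16, sp=0x81
epilogue: pop r2=0x28, sp=0x82
r6 is callee-saved -> restored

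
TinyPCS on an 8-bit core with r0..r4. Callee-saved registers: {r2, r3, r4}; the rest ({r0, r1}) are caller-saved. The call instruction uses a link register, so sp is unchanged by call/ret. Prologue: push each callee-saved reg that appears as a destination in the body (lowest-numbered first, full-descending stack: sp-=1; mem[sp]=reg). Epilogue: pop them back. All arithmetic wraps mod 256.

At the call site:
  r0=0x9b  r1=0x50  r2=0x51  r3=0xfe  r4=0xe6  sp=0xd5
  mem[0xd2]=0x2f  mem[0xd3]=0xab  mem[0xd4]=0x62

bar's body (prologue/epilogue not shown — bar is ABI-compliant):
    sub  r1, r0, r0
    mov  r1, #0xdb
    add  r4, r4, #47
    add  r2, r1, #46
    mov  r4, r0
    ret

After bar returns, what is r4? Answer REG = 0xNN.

REG = 0xe6

prologue: push r2 → mem[0xd4]=0x51, sp=0xd4
prologue: push r4 → mem[0xd3]=0xe6, sp=0xd3
body[0] sub  r1, r0, r0 → r1=0x00
body[1] mov  r1, #0xdb → r1=0xdb
body[2] add  r4, r4, #47 → r4=0x15
body[3] add  r2, r1, #46 → r2=0x09
body[4] mov  r4, r0 → r4=0x9b
epilogue: pop r4=0xe6, sp=0xd4
epilogue: pop r2=0x51, sp=0xd5
r4 is callee-saved → restored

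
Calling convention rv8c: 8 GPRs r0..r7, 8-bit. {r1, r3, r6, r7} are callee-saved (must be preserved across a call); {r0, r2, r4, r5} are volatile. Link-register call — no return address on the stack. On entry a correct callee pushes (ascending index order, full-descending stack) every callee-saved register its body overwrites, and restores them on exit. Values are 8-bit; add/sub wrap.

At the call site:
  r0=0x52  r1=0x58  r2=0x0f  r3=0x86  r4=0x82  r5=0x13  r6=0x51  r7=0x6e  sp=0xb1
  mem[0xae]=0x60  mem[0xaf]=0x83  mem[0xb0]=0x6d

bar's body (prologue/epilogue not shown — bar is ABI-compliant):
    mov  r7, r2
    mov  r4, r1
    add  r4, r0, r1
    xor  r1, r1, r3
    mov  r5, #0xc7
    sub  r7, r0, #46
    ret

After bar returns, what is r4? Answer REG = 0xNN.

prologue: push r1 → mem[0xb0]=0x58, sp=0xb0
prologue: push r7 → mem[0xaf]=0x6e, sp=0xaf
body[0] mov  r7, r2 → r7=0x0f
body[1] mov  r4, r1 → r4=0x58
body[2] add  r4, r0, r1 → r4=0xaa
body[3] xor  r1, r1, r3 → r1=0xde
body[4] mov  r5, #0xc7 → r5=0xc7
body[5] sub  r7, r0, #46 → r7=0x24
epilogue: pop r7=0x6e, sp=0xb0
epilogue: pop r1=0x58, sp=0xb1
r4 is caller-saved → body value

REG = 0xaa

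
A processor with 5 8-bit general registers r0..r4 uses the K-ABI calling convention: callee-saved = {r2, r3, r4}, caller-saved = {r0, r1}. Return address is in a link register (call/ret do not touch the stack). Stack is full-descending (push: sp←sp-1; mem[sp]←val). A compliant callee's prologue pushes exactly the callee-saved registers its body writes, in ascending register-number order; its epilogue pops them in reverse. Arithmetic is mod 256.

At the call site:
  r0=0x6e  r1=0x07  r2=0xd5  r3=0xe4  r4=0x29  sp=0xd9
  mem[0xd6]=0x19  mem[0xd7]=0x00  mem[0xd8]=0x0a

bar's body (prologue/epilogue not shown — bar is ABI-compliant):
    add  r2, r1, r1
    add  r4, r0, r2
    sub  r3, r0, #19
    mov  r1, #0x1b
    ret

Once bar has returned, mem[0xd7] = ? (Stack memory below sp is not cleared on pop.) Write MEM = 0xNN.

prologue: push r2 → mem[0xd8]=0xd5, sp=0xd8
prologue: push r3 → mem[0xd7]=0xe4, sp=0xd7
prologue: push r4 → mem[0xd6]=0x29, sp=0xd6
body[0] add  r2, r1, r1 → r2=0x0e
body[1] add  r4, r0, r2 → r4=0x7c
body[2] sub  r3, r0, #19 → r3=0x5b
body[3] mov  r1, #0x1b → r1=0x1b
epilogue: pop r4=0x29, sp=0xd7
epilogue: pop r3=0xe4, sp=0xd8
epilogue: pop r2=0xd5, sp=0xd9
prologue pushed ['r2', 'r3', 'r4'] at ['0xd8', '0xd7', '0xd6']

MEM = 0xe4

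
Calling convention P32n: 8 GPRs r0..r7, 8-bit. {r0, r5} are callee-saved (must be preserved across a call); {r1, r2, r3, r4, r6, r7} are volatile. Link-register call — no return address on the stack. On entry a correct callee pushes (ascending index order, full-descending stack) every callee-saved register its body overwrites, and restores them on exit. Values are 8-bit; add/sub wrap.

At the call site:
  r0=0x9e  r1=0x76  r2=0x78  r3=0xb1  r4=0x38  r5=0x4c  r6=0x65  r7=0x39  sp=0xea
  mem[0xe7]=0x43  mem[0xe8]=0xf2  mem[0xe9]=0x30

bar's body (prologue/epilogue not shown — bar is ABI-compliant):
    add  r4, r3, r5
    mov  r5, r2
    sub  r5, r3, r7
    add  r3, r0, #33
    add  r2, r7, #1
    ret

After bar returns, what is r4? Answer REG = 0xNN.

REG = 0xfd

prologue: push r5 → mem[0xe9]=0x4c, sp=0xe9
body[0] add  r4, r3, r5 → r4=0xfd
body[1] mov  r5, r2 → r5=0x78
body[2] sub  r5, r3, r7 → r5=0x78
body[3] add  r3, r0, #33 → r3=0xbf
body[4] add  r2, r7, #1 → r2=0x3a
epilogue: pop r5=0x4c, sp=0xea
r4 is caller-saved → body value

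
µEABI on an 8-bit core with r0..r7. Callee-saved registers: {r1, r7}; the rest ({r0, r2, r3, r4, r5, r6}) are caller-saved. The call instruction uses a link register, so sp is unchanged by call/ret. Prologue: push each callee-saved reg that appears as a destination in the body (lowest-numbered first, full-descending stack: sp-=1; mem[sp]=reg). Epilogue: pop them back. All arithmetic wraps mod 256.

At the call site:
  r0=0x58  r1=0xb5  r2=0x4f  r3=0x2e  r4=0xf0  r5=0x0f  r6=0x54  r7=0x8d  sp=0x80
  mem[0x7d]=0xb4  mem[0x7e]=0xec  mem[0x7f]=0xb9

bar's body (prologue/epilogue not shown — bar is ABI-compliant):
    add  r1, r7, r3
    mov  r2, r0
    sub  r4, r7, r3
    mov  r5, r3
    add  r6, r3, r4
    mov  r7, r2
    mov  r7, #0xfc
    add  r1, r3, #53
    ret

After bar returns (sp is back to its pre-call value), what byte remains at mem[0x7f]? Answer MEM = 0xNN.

prologue: push r1 -> mem[0x7f]=0xb5, sp=0x7f
prologue: push r7 -> mem[0x7e]=0x8d, sp=0x7e
body[0] add  r1, r7, r3 -> r1=0xbb
body[1] mov  r2, r0 -> r2=0x58
body[2] sub  r4, r7, r3 -> r4=0x5f
body[3] mov  r5, r3 -> r5=0x2e
body[4] add  r6, r3, r4 -> r6=0x8d
body[5] mov  r7, r2 -> r7=0x58
body[6] mov  r7, #0xfc -> r7=0xfc
body[7] add  r1, r3, #53 -> r1=0x63
epilogue: pop r7=0x8d, sp=0x7f
epilogue: pop r1=0xb5, sp=0x80
prologue pushed ['r1', 'r7'] at ['0x7f', '0x7e']

MEM = 0xb5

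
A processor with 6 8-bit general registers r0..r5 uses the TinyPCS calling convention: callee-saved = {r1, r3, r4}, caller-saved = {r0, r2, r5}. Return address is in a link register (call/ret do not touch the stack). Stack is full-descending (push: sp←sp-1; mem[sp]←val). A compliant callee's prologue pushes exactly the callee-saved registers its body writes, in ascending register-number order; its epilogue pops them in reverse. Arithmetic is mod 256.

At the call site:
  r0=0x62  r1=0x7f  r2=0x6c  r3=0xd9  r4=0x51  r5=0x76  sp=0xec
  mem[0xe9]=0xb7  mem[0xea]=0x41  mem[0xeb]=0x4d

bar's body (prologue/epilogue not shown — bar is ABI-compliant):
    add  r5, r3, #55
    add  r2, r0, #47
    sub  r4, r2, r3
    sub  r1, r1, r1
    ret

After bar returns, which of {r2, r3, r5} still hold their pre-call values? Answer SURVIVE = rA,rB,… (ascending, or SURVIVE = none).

SURVIVE = r3

prologue: push r1 → mem[0xeb]=0x7f, sp=0xeb
prologue: push r4 → mem[0xea]=0x51, sp=0xea
body[0] add  r5, r3, #55 → r5=0x10
body[1] add  r2, r0, #47 → r2=0x91
body[2] sub  r4, r2, r3 → r4=0xb8
body[3] sub  r1, r1, r1 → r1=0x00
epilogue: pop r4=0x51, sp=0xeb
epilogue: pop r1=0x7f, sp=0xec
r2: caller-saved, written=True
r3: callee-saved, written=False
r5: caller-saved, written=True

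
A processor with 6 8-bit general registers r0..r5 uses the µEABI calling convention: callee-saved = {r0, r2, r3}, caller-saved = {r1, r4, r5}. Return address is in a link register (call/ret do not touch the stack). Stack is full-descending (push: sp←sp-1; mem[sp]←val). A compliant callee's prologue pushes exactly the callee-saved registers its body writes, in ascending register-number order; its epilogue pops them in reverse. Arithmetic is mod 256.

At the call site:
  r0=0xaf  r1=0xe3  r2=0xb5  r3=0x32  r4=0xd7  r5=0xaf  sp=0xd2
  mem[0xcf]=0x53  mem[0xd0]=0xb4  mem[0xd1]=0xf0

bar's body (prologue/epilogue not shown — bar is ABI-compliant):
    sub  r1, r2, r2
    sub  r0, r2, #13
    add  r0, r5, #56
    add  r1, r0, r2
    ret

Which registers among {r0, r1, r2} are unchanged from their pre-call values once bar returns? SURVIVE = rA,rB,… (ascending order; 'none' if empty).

prologue: push r0 → mem[0xd1]=0xaf, sp=0xd1
body[0] sub  r1, r2, r2 → r1=0x00
body[1] sub  r0, r2, #13 → r0=0xa8
body[2] add  r0, r5, #56 → r0=0xe7
body[3] add  r1, r0, r2 → r1=0x9c
epilogue: pop r0=0xaf, sp=0xd2
r0: callee-saved, written=True
r1: caller-saved, written=True
r2: callee-saved, written=False

SURVIVE = r0,r2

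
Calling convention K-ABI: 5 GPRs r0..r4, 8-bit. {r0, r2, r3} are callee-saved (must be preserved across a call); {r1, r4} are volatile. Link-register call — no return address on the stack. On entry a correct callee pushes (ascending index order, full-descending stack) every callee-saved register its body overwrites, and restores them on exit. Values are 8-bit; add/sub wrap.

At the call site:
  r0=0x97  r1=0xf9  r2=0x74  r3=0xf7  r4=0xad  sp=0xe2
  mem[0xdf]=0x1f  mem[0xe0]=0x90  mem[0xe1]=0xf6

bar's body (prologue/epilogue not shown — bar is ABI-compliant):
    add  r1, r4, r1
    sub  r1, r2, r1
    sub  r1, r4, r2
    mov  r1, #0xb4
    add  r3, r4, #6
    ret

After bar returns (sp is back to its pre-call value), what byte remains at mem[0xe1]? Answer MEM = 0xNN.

prologue: push r3 -> mem[0xe1]=0xf7, sp=0xe1
body[0] add  r1, r4, r1 -> r1=0xa6
body[1] sub  r1, r2, r1 -> r1=0xce
body[2] sub  r1, r4, r2 -> r1=0x39
body[3] mov  r1, #0xb4 -> r1=0xb4
body[4] add  r3, r4, #6 -> r3=0xb3
epilogue: pop r3=0xf7, sp=0xe2
prologue pushed ['r3'] at ['0xe1']

MEM = 0xf7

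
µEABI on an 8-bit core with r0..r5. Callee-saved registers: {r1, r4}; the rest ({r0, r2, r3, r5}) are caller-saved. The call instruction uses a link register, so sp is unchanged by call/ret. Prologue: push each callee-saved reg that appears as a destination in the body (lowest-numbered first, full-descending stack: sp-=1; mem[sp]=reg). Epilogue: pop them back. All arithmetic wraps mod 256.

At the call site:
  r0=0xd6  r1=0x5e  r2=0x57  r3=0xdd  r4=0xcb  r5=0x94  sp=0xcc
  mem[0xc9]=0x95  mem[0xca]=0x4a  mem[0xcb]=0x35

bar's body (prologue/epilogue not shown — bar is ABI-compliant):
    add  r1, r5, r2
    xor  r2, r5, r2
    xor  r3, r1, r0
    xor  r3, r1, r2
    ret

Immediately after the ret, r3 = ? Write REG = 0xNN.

REG = 0x28

prologue: push r1 -> mem[0xcb]=0x5e, sp=0xcb
body[0] add  r1, r5, r2 -> r1=0xeb
body[1] xor  r2, r5, r2 -> r2=0xc3
body[2] xor  r3, r1, r0 -> r3=0x3d
body[3] xor  r3, r1, r2 -> r3=0x28
epilogue: pop r1=0x5e, sp=0xcc
r3 is caller-saved -> body value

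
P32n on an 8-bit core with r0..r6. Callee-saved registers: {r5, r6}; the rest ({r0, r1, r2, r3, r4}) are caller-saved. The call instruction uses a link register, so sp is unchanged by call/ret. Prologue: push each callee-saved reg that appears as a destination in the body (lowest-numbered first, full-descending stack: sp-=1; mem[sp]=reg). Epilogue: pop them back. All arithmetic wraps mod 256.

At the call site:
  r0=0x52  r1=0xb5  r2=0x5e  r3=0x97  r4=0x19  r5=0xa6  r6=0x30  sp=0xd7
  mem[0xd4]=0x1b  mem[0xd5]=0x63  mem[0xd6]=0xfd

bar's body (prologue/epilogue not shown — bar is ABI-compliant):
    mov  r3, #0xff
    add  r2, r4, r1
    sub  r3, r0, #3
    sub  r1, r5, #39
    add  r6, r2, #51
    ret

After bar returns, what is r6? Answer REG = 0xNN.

prologue: push r6 -> mem[0xd6]=0x30, sp=0xd6
body[0] mov  r3, #0xff -> r3=0xff
body[1] add  r2, r4, r1 -> r2=0xce
body[2] sub  r3, r0, #3 -> r3=0x4f
body[3] sub  r1, r5, #39 -> r1=0x7f
body[4] add  r6, r2, #51 -> r6=0x01
epilogue: pop r6=0x30, sp=0xd7
r6 is callee-saved -> restored

REG = 0x30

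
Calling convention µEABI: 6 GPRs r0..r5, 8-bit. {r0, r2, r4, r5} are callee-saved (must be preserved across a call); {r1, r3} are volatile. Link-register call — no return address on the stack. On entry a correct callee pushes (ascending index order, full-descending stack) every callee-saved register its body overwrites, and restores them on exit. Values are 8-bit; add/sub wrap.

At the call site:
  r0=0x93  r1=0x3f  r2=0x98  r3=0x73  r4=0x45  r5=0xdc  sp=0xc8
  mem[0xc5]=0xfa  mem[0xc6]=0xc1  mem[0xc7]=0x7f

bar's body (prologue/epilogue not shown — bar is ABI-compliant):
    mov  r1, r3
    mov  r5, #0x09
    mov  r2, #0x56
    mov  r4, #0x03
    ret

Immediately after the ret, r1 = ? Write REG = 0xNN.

REG = 0x73

prologue: push r2 -> mem[0xc7]=0x98, sp=0xc7
prologue: push r4 -> mem[0xc6]=0x45, sp=0xc6
prologue: push r5 -> mem[0xc5]=0xdc, sp=0xc5
body[0] mov  r1, r3 -> r1=0x73
body[1] mov  r5, #0x09 -> r5=0x09
body[2] mov  r2, #0x56 -> r2=0x56
body[3] mov  r4, #0x03 -> r4=0x03
epilogue: pop r5=0xdc, sp=0xc6
epilogue: pop r4=0x45, sp=0xc7
epilogue: pop r2=0x98, sp=0xc8
r1 is caller-saved -> body value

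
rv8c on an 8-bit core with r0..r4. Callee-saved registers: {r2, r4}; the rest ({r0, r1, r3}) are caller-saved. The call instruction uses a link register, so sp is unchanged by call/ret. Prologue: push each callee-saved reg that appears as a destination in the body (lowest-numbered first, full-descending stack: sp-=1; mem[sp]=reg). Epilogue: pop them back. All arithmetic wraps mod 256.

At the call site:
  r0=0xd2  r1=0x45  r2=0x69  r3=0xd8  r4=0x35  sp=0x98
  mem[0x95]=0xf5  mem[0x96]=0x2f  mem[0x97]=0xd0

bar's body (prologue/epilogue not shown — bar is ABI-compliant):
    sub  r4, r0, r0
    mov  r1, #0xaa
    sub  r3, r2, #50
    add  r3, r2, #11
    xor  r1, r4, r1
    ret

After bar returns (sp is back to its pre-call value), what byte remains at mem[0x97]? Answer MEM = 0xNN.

prologue: push r4 -> mem[0x97]=0x35, sp=0x97
body[0] sub  r4, r0, r0 -> r4=0x00
body[1] mov  r1, #0xaa -> r1=0xaa
body[2] sub  r3, r2, #50 -> r3=0x37
body[3] add  r3, r2, #11 -> r3=0x74
body[4] xor  r1, r4, r1 -> r1=0xaa
epilogue: pop r4=0x35, sp=0x98
prologue pushed ['r4'] at ['0x97']

MEM = 0x35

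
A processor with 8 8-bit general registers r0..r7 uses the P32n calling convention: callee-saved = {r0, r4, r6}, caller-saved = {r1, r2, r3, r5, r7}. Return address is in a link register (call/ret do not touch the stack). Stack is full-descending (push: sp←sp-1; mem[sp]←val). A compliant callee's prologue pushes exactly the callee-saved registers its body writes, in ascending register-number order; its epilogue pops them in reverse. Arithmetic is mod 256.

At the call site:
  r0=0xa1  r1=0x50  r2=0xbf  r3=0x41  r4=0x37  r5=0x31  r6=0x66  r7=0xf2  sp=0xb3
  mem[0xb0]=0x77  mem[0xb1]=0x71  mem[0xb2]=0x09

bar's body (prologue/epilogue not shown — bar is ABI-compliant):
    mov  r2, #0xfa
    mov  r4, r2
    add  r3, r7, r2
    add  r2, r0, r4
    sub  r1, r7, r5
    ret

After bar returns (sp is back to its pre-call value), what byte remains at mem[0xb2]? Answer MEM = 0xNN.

prologue: push r4 → mem[0xb2]=0x37, sp=0xb2
body[0] mov  r2, #0xfa → r2=0xfa
body[1] mov  r4, r2 → r4=0xfa
body[2] add  r3, r7, r2 → r3=0xec
body[3] add  r2, r0, r4 → r2=0x9b
body[4] sub  r1, r7, r5 → r1=0xc1
epilogue: pop r4=0x37, sp=0xb3
prologue pushed ['r4'] at ['0xb2']

MEM = 0x37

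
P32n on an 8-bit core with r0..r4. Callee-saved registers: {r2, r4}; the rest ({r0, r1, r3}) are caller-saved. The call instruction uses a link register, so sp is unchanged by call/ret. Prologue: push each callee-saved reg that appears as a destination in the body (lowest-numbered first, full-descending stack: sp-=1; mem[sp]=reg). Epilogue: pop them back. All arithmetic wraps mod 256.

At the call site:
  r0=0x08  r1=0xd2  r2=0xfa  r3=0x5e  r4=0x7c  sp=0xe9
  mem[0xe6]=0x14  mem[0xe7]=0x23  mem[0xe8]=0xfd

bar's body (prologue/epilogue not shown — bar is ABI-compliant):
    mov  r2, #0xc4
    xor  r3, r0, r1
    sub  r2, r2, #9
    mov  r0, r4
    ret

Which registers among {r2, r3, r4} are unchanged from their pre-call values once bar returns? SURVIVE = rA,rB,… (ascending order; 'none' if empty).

SURVIVE = r2,r4

prologue: push r2 -> mem[0xe8]=0xfa, sp=0xe8
body[0] mov  r2, #0xc4 -> r2=0xc4
body[1] xor  r3, r0, r1 -> r3=0xda
body[2] sub  r2, r2, #9 -> r2=0xbb
body[3] mov  r0, r4 -> r0=0x7c
epilogue: pop r2=0xfa, sp=0xe9
r2: callee-saved, written=True
r3: caller-saved, written=True
r4: callee-saved, written=False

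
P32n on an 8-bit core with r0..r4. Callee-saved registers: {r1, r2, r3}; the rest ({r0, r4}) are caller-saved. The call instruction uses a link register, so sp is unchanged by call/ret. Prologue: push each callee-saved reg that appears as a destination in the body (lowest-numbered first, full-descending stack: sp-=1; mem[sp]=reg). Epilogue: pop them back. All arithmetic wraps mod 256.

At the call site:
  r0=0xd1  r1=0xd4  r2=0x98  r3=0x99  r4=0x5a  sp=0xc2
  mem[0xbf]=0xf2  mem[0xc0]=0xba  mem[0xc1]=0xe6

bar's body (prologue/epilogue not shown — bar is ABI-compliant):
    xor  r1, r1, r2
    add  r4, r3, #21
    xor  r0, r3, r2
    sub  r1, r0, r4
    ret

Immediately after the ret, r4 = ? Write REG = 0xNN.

prologue: push r1 -> mem[0xc1]=0xd4, sp=0xc1
body[0] xor  r1, r1, r2 -> r1=0x4c
body[1] add  r4, r3, #21 -> r4=0xae
body[2] xor  r0, r3, r2 -> r0=0x01
body[3] sub  r1, r0, r4 -> r1=0x53
epilogue: pop r1=0xd4, sp=0xc2
r4 is caller-saved -> body value

REG = 0xae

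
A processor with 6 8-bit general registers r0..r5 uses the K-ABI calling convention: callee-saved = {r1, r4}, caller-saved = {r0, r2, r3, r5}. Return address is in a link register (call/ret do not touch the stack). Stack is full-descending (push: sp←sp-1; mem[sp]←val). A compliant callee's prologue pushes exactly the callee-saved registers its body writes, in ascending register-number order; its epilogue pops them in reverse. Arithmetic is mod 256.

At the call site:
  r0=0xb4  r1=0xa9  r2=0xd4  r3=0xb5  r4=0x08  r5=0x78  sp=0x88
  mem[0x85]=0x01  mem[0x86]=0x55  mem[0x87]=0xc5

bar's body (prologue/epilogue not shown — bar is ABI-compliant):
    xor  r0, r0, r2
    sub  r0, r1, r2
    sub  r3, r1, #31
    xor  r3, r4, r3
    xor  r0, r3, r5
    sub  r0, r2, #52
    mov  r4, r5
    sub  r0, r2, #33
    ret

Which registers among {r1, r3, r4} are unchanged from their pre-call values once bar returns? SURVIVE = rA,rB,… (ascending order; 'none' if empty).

SURVIVE = r1,r4

prologue: push r4 → mem[0x87]=0x08, sp=0x87
body[0] xor  r0, r0, r2 → r0=0x60
body[1] sub  r0, r1, r2 → r0=0xd5
body[2] sub  r3, r1, #31 → r3=0x8a
body[3] xor  r3, r4, r3 → r3=0x82
body[4] xor  r0, r3, r5 → r0=0xfa
body[5] sub  r0, r2, #52 → r0=0xa0
body[6] mov  r4, r5 → r4=0x78
body[7] sub  r0, r2, #33 → r0=0xb3
epilogue: pop r4=0x08, sp=0x88
r1: callee-saved, written=False
r3: caller-saved, written=True
r4: callee-saved, written=True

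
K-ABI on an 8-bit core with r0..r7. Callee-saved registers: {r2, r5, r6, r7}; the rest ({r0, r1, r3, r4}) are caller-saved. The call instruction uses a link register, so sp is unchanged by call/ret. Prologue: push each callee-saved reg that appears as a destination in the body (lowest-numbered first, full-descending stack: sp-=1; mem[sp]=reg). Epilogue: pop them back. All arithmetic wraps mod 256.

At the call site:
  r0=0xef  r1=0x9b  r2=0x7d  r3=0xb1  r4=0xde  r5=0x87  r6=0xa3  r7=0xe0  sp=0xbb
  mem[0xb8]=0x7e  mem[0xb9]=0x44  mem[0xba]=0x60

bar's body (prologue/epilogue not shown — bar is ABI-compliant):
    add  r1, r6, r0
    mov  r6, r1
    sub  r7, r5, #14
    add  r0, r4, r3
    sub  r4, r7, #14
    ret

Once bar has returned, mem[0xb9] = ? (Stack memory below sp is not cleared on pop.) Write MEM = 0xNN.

MEM = 0xe0

prologue: push r6 → mem[0xba]=0xa3, sp=0xba
prologue: push r7 → mem[0xb9]=0xe0, sp=0xb9
body[0] add  r1, r6, r0 → r1=0x92
body[1] mov  r6, r1 → r6=0x92
body[2] sub  r7, r5, #14 → r7=0x79
body[3] add  r0, r4, r3 → r0=0x8f
body[4] sub  r4, r7, #14 → r4=0x6b
epilogue: pop r7=0xe0, sp=0xba
epilogue: pop r6=0xa3, sp=0xbb
prologue pushed ['r6', 'r7'] at ['0xba', '0xb9']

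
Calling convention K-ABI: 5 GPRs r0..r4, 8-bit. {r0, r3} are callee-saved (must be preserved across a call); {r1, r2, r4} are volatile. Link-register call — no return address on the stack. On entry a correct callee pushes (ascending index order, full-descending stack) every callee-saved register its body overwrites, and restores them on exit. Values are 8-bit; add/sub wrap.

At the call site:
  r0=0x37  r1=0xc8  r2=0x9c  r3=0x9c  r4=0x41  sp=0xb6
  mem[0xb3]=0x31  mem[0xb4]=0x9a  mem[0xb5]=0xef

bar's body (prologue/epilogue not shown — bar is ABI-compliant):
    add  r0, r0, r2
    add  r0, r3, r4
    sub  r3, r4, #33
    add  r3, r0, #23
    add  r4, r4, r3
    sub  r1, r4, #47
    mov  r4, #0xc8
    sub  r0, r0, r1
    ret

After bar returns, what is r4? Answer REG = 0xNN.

prologue: push r0 → mem[0xb5]=0x37, sp=0xb5
prologue: push r3 → mem[0xb4]=0x9c, sp=0xb4
body[0] add  r0, r0, r2 → r0=0xd3
body[1] add  r0, r3, r4 → r0=0xdd
body[2] sub  r3, r4, #33 → r3=0x20
body[3] add  r3, r0, #23 → r3=0xf4
body[4] add  r4, r4, r3 → r4=0x35
body[5] sub  r1, r4, #47 → r1=0x06
body[6] mov  r4, #0xc8 → r4=0xc8
body[7] sub  r0, r0, r1 → r0=0xd7
epilogue: pop r3=0x9c, sp=0xb5
epilogue: pop r0=0x37, sp=0xb6
r4 is caller-saved → body value

REG = 0xc8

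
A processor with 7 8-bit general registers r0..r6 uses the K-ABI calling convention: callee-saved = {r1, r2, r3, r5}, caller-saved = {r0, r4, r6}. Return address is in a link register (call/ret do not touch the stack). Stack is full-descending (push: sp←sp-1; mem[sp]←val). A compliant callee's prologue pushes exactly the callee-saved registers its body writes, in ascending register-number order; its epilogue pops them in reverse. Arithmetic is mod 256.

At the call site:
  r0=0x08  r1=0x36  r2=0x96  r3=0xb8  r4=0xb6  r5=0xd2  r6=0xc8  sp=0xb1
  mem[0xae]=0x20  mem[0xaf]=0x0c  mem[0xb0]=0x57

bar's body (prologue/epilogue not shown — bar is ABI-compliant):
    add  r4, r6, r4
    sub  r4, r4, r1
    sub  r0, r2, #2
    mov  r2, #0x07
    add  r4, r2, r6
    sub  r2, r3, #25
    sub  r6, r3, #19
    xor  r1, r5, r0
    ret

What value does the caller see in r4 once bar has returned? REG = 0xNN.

prologue: push r1 → mem[0xb0]=0x36, sp=0xb0
prologue: push r2 → mem[0xaf]=0x96, sp=0xaf
body[0] add  r4, r6, r4 → r4=0x7e
body[1] sub  r4, r4, r1 → r4=0x48
body[2] sub  r0, r2, #2 → r0=0x94
body[3] mov  r2, #0x07 → r2=0x07
body[4] add  r4, r2, r6 → r4=0xcf
body[5] sub  r2, r3, #25 → r2=0x9f
body[6] sub  r6, r3, #19 → r6=0xa5
body[7] xor  r1, r5, r0 → r1=0x46
epilogue: pop r2=0x96, sp=0xb0
epilogue: pop r1=0x36, sp=0xb1
r4 is caller-saved → body value

REG = 0xcf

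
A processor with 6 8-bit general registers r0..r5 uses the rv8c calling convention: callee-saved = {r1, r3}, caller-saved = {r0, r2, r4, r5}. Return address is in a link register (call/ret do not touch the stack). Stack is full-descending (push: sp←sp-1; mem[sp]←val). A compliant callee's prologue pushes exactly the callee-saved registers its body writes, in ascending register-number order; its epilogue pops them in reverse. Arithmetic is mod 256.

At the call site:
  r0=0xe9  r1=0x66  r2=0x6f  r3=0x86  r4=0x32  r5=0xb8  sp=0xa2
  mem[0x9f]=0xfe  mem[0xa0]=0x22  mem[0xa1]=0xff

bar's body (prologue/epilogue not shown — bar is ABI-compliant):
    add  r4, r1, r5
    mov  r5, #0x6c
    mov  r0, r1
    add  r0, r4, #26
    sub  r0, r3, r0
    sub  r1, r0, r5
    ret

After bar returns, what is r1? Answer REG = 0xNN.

REG = 0x66

prologue: push r1 → mem[0xa1]=0x66, sp=0xa1
body[0] add  r4, r1, r5 → r4=0x1e
body[1] mov  r5, #0x6c → r5=0x6c
body[2] mov  r0, r1 → r0=0x66
body[3] add  r0, r4, #26 → r0=0x38
body[4] sub  r0, r3, r0 → r0=0x4e
body[5] sub  r1, r0, r5 → r1=0xe2
epilogue: pop r1=0x66, sp=0xa2
r1 is callee-saved → restored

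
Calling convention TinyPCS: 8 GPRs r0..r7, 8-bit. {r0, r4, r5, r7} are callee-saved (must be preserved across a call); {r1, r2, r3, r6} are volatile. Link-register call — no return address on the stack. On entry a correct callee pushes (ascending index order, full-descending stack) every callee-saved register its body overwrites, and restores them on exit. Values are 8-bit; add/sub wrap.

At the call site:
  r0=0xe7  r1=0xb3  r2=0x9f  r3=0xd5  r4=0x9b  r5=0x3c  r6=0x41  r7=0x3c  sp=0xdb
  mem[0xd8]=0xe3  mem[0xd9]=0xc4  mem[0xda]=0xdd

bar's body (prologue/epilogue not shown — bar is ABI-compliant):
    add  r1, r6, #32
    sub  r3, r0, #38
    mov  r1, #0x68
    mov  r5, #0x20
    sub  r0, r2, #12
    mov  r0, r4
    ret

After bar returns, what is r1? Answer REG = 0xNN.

prologue: push r0 → mem[0xda]=0xe7, sp=0xda
prologue: push r5 → mem[0xd9]=0x3c, sp=0xd9
body[0] add  r1, r6, #32 → r1=0x61
body[1] sub  r3, r0, #38 → r3=0xc1
body[2] mov  r1, #0x68 → r1=0x68
body[3] mov  r5, #0x20 → r5=0x20
body[4] sub  r0, r2, #12 → r0=0x93
body[5] mov  r0, r4 → r0=0x9b
epilogue: pop r5=0x3c, sp=0xda
epilogue: pop r0=0xe7, sp=0xdb
r1 is caller-saved → body value

REG = 0x68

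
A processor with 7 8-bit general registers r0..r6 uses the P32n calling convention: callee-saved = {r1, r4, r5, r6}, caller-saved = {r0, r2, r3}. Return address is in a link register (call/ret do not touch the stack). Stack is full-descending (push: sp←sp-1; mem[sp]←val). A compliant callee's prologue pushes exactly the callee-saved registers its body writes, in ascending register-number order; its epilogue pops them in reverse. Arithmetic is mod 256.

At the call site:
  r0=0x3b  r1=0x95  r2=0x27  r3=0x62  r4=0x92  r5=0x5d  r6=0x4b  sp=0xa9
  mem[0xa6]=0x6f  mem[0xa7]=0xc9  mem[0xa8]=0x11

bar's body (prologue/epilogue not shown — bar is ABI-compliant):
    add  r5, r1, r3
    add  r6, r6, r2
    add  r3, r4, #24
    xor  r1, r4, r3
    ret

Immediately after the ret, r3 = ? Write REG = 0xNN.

prologue: push r1 → mem[0xa8]=0x95, sp=0xa8
prologue: push r5 → mem[0xa7]=0x5d, sp=0xa7
prologue: push r6 → mem[0xa6]=0x4b, sp=0xa6
body[0] add  r5, r1, r3 → r5=0xf7
body[1] add  r6, r6, r2 → r6=0x72
body[2] add  r3, r4, #24 → r3=0xaa
body[3] xor  r1, r4, r3 → r1=0x38
epilogue: pop r6=0x4b, sp=0xa7
epilogue: pop r5=0x5d, sp=0xa8
epilogue: pop r1=0x95, sp=0xa9
r3 is caller-saved → body value

REG = 0xaa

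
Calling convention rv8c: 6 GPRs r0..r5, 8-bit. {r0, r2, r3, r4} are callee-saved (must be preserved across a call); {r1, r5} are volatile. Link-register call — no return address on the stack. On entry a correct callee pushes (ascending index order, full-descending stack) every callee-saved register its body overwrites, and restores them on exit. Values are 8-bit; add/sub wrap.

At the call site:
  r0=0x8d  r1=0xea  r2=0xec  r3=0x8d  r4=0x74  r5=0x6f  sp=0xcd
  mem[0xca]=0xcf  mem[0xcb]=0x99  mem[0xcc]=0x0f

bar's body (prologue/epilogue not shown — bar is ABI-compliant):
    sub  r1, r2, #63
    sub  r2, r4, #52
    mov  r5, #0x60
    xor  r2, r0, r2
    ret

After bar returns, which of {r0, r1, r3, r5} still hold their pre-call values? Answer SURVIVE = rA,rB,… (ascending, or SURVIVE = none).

SURVIVE = r0,r3

prologue: push r2 → mem[0xcc]=0xec, sp=0xcc
body[0] sub  r1, r2, #63 → r1=0xad
body[1] sub  r2, r4, #52 → r2=0x40
body[2] mov  r5, #0x60 → r5=0x60
body[3] xor  r2, r0, r2 → r2=0xcd
epilogue: pop r2=0xec, sp=0xcd
r0: callee-saved, written=False
r1: caller-saved, written=True
r3: callee-saved, written=False
r5: caller-saved, written=True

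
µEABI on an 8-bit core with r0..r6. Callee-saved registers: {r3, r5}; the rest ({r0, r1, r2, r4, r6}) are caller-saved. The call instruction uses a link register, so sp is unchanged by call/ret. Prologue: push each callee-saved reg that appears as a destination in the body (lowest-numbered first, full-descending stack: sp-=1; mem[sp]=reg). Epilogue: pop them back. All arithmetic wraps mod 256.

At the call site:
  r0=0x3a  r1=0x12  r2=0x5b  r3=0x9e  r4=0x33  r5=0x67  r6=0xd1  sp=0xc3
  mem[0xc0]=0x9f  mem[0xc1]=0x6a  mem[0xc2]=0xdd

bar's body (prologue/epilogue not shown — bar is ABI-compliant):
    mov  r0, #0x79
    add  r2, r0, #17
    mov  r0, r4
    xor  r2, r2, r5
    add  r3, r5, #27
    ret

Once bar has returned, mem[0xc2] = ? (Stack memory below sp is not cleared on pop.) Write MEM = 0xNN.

MEM = 0x9e

prologue: push r3 -> mem[0xc2]=0x9e, sp=0xc2
body[0] mov  r0, #0x79 -> r0=0x79
body[1] add  r2, r0, #17 -> r2=0x8a
body[2] mov  r0, r4 -> r0=0x33
body[3] xor  r2, r2, r5 -> r2=0xed
body[4] add  r3, r5, #27 -> r3=0x82
epilogue: pop r3=0x9e, sp=0xc3
prologue pushed ['r3'] at ['0xc2']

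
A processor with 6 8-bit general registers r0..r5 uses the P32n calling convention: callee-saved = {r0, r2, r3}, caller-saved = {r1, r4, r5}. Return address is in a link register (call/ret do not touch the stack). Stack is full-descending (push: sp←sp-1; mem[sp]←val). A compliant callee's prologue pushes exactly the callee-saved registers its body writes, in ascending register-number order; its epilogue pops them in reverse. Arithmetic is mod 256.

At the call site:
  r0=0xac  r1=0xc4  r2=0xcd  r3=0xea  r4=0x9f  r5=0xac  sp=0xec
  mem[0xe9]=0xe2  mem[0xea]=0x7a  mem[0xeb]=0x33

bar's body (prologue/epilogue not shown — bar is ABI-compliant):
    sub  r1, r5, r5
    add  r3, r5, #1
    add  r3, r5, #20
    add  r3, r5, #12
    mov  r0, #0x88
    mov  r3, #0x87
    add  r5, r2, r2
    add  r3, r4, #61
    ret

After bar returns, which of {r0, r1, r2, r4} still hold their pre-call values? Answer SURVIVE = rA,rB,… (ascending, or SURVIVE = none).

SURVIVE = r0,r2,r4

prologue: push r0 -> mem[0xeb]=0xac, sp=0xeb
prologue: push r3 -> mem[0xea]=0xea, sp=0xea
body[0] sub  r1, r5, r5 -> r1=0x00
body[1] add  r3, r5, #1 -> r3=0xad
body[2] add  r3, r5, #20 -> r3=0xc0
body[3] add  r3, r5, #12 -> r3=0xb8
body[4] mov  r0, #0x88 -> r0=0x88
body[5] mov  r3, #0x87 -> r3=0x87
body[6] add  r5, r2, r2 -> r5=0x9a
body[7] add  r3, r4, #61 -> r3=0xdc
epilogue: pop r3=0xea, sp=0xeb
epilogue: pop r0=0xac, sp=0xec
r0: callee-saved, written=True
r1: caller-saved, written=True
r2: callee-saved, written=False
r4: caller-saved, written=False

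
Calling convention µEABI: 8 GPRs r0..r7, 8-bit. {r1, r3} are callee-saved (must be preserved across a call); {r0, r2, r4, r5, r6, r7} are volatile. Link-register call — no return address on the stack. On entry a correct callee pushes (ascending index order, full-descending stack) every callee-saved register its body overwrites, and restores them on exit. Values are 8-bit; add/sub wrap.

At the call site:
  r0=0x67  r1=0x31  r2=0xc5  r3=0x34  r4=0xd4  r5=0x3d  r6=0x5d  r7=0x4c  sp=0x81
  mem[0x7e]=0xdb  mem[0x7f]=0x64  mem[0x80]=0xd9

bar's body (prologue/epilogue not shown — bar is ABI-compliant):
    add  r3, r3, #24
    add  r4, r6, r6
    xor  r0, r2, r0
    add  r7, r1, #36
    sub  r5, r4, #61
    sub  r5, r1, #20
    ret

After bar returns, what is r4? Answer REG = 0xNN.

prologue: push r3 -> mem[0x80]=0x34, sp=0x80
body[0] add  r3, r3, #24 -> r3=0x4c
body[1] add  r4, r6, r6 -> r4=0xba
body[2] xor  r0, r2, r0 -> r0=0xa2
body[3] add  r7, r1, #36 -> r7=0x55
body[4] sub  r5, r4, #61 -> r5=0x7d
body[5] sub  r5, r1, #20 -> r5=0x1d
epilogue: pop r3=0x34, sp=0x81
r4 is caller-saved -> body value

REG = 0xba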